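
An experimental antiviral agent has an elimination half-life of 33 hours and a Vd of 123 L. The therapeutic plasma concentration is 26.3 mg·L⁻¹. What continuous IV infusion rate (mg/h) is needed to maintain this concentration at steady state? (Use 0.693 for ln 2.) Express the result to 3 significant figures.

67.9 mg/h

CL = ln 2 · Vd / t½ = 0.693 × 123.0 / 33 = 2.583 L/h
Infusion rate = CL × Css = 2.583 × 26.3 = 67.93 mg/h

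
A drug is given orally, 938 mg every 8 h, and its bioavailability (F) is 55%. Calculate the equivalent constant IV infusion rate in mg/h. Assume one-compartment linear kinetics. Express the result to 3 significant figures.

64.5 mg/h

Equivalent systemic input: infusion rate = F·D/τ.
Rate = 0.55 × 938 / 8 = 64.49 mg/h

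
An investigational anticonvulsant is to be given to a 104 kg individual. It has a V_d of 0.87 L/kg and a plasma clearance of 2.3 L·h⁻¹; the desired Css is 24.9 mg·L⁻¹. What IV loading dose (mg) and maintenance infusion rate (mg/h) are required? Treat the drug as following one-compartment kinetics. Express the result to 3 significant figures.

Vd(total) = 104 kg × 0.87 L/kg = 90.48 L
Loading dose = Vd × C = 90.48 × 24.9 = 2253 mg
Maintenance infusion rate = CL × Css = 2.300 × 24.9 = 57.27 mg/h

(a) 2250 mg; (b) 57.3 mg/h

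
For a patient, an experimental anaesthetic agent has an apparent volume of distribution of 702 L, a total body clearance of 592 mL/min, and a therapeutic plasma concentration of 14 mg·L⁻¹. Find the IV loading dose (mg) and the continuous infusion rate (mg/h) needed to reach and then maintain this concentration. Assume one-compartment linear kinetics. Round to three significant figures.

(a) 9830 mg; (b) 497 mg/h

LD = Vd · C_target = 702.0 × 14 = 9828 mg
Convert clearance: 592 mL/min × 60 min/h ÷ 1000 mL/L = 35.52 L/h
Maintenance infusion rate = CL × Css = 35.52 × 14 = 497.3 mg/h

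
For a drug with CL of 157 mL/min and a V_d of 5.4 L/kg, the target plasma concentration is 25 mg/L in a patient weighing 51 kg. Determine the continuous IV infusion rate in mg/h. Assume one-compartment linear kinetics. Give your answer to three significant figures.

CL = 157 mL/min = 157 × 0.06 = 9.420 L/h
Infusion rate = CL · Css = 9.420 L/h × 25 mg/L = 235.5 mg/h

236 mg/h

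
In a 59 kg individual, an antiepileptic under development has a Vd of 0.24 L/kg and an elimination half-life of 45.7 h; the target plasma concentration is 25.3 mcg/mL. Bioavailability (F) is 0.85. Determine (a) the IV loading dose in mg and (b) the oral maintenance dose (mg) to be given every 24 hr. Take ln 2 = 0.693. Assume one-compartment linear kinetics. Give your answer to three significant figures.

(a) 358 mg; (b) 153 mg

Vd = 0.24 L/kg × 59 kg = 14.16 L
LD = Vd × C = 14.16 × 25.3 = 358.2 mg
CL = 0.693 × Vd / t½ = 0.693 × 14.16 / 45.7 = 0.2147 L/h
D = CL × Css × τ / F = 0.2147 × 25.3 × 24 / 0.85 = 153.4 mg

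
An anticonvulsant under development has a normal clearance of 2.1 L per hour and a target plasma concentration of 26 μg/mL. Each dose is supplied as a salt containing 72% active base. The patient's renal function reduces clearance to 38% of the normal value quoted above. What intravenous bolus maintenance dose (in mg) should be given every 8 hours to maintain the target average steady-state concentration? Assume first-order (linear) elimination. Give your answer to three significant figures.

231 mg

Patient clearance = 0.38 × 2.100 = 0.7980 L/h
At steady state, dose per interval replaces the amount cleared in that interval: S·D/τ = CL·Css.
D = CL × Css × τ / S = 0.7980 × 26 × 8 / 0.72 = 230.5 mg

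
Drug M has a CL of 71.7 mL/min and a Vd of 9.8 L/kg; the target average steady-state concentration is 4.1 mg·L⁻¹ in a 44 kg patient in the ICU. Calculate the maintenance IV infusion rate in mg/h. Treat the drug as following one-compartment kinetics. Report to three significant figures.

17.6 mg/h

Convert clearance: 71.7 mL/min × 60 min/h ÷ 1000 mL/L = 4.302 L/h
At steady state, infusion rate equals elimination rate: rate in = CL × Css.
Rate = CL × Css = 4.302 × 4.1 = 17.64 mg/h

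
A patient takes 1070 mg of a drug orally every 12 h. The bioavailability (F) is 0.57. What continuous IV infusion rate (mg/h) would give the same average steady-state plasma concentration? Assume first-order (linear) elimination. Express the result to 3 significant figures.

Equivalent systemic input: infusion rate = F·D/τ.
Rate = 0.57 × 1070 / 12 = 50.83 mg/h

50.8 mg/h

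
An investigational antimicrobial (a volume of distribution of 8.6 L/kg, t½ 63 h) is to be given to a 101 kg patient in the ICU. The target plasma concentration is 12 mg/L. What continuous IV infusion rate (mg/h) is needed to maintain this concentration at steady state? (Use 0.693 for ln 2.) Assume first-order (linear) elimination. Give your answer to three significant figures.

115 mg/h

Vd(total) = 101 kg × 8.6 L/kg = 868.6 L
CL = ln 2 · Vd / t½ = 0.693 × 868.6 / 63 = 9.555 L/h
Infusion rate = CL × Css = 9.555 × 12 = 114.7 mg/h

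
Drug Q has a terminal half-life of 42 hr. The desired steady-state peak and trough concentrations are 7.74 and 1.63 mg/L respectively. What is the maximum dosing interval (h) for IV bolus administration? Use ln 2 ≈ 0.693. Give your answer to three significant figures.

94.4 h

k = 0.693 / t½ = 0.693 / 42 = 0.01650 h⁻¹
Between IV bolus doses, concentration decays as C = C₀·e^(−kτ), so C_peak/C_trough = e^(kτ).
τ_max = ln(C_peak/C_trough) / k = ln(7.74/1.63) / 0.01650 = 1.558 / 0.01650 = 94.42 h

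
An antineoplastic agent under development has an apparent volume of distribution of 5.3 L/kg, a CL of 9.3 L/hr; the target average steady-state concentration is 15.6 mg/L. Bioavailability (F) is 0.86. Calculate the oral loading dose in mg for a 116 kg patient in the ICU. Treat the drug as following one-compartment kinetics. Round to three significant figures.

11200 mg

Vd(total) = 116 kg × 5.3 L/kg = 614.8 L
LD = Vd × C / F = 614.8 × 15.60 / 0.86 = 11150 mg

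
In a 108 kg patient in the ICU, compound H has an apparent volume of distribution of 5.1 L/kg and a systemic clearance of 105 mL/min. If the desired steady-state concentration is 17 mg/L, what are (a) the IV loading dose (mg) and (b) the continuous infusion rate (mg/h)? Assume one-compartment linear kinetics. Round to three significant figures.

Total Vd = 5.1 × 108 = 550.8 L
Loading dose = Vd × C = 550.8 × 17 = 9364 mg
CL = 105 mL/min = 105 × 0.06 = 6.300 L/h
Maintenance: replace elimination → rate = CL × Css = 6.300 × 17 = 107.1 mg/h

(a) 9360 mg; (b) 107 mg/h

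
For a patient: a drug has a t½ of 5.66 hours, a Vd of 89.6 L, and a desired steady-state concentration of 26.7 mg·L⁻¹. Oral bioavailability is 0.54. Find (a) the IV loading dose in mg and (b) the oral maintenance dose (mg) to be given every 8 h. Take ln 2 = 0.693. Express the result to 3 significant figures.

LD = Vd × C = 89.60 × 26.7 = 2392 mg
CL = 0.693 × Vd / t½ = 0.693 × 89.60 / 5.66 = 10.97 L/h
D = CL × Css × τ / F = 10.97 × 26.7 × 8 / 0.54 = 4339 mg

(a) 2390 mg; (b) 4340 mg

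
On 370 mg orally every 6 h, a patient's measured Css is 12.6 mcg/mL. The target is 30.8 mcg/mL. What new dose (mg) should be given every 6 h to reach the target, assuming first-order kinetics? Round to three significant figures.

For first-order elimination, Css ∝ F·D/(CL·τ); F and CL are unchanged, so Css ∝ D/τ.
D₂ = D₁ × (Css,target / Css,current) = 370 × 30.8/12.6 = 904.4 mg

904 mg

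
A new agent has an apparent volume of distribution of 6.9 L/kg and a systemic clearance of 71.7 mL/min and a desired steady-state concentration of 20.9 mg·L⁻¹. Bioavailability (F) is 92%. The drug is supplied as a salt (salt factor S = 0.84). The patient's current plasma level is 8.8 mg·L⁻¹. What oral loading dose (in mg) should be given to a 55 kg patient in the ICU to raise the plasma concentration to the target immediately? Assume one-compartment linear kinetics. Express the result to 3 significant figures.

5940 mg

Vd = 6.9 L/kg × 55 kg = 379.5 L
Concentration deficit ΔC = 20.9 − 8.8 = 12.10 mg/L
LD = Vd × ΔC / F / S = 379.5 × 12.10 / 0.92 / 0.84 = 5942 mg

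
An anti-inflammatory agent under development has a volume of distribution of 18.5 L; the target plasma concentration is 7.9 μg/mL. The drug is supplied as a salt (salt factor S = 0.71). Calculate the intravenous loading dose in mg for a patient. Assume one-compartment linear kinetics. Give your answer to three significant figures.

206 mg

The loading dose fills Vd to the target concentration.
LD = Vd × C / S = 18.50 × 7.900 / 0.71 = 205.8 mg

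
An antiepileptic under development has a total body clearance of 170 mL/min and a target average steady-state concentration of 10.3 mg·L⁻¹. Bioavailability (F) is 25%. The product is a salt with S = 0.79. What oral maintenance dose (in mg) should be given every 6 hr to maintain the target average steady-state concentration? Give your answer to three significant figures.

CL = 170 mL/min × 60/1000 = 10.20 L/h
D = CL × Css × τ / F / S = 10.20 × 10.3 × 6 / 0.25 / 0.79 = 3192 mg

3190 mg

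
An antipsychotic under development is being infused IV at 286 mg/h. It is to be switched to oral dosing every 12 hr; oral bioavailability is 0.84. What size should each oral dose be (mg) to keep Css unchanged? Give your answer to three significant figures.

To maintain the same Css, the systemic dosing rate must be unchanged: F·D/τ = infusion rate.
D = rate × τ / F = 286 × 12 / 0.84 = 4086 mg

4090 mg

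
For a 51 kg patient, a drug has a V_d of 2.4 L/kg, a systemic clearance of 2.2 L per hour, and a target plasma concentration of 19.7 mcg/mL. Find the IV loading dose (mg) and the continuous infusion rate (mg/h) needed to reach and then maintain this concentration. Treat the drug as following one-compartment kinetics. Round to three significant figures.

Vd = 2.4 L/kg × 51 kg = 122.4 L
Loading dose = Vd × C = 122.4 × 19.7 = 2411 mg
Maintenance infusion rate = CL × Css = 2.200 × 19.7 = 43.34 mg/h

(a) 2410 mg; (b) 43.3 mg/h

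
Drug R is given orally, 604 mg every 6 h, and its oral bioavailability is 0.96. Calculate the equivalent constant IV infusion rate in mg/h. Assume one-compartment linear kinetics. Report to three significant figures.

Equivalent systemic input: infusion rate = F·D/τ.
Rate = 0.96 × 604 / 6 = 96.64 mg/h

96.6 mg/h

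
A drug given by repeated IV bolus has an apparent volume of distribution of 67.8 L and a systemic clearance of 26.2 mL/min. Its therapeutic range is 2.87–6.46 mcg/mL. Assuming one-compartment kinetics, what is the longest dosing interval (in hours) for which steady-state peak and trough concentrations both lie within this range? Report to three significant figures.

35.0 h

Convert clearance: 26.2 mL/min × 60 min/h ÷ 1000 mL/L = 1.572 L/h
k = CL / Vd = 1.572 / 67.80 = 0.02319 h⁻¹
Between IV bolus doses, concentration decays as C = C₀·e^(−kτ), so C_peak/C_trough = e^(kτ).
τ_max = ln(C_peak/C_trough) / k = ln(6.46/2.87) / 0.02319 = 0.8113 / 0.02319 = 34.98 h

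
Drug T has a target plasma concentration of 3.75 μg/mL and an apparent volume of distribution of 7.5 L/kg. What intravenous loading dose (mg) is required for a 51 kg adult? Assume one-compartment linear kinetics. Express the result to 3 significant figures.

Vd(total) = 51 kg × 7.5 L/kg = 382.5 L
LD = Vd × C = 382.5 × 3.750 = 1434 mg

1430 mg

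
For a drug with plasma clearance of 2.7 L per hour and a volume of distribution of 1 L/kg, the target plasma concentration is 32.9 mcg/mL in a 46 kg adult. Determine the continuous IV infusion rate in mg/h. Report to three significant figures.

R₀ = 2.700 × 32.9 = 88.83 mg/h

88.8 mg/h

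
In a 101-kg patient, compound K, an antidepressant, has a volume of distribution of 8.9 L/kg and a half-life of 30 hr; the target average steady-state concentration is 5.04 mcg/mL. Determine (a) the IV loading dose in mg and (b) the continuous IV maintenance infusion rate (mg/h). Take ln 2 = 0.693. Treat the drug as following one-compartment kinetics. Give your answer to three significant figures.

(a) 4530 mg; (b) 105 mg/h

Total Vd = 8.9 × 101 = 898.9 L
LD = Vd × C = 898.9 × 5.04 = 4530 mg
CL = 0.693 × Vd / t½ = 0.693 × 898.9 / 30 = 20.76 L/h
Infusion rate = CL × Css = 20.76 × 5.04 = 104.6 mg/h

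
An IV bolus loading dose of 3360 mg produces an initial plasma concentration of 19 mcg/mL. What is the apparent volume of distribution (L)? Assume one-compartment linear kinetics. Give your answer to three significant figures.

Immediately after an IV bolus, C₀ = Dose / Vd, so Vd = Dose / C₀.
Vd = 3360 / 19 = 176.8 L

177 L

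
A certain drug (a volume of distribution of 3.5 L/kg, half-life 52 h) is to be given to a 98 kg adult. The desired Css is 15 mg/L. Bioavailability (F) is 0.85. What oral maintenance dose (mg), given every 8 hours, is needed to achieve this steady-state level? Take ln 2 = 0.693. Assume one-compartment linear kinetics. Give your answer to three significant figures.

645 mg

Total Vd = 3.5 × 98 = 343.0 L
CL = ln 2 · Vd / t½ = 0.693 × 343.0 / 52 = 4.571 L/h
D = CL × Css × τ / F = 4.571 × 15 × 8 / 0.85 = 645.3 mg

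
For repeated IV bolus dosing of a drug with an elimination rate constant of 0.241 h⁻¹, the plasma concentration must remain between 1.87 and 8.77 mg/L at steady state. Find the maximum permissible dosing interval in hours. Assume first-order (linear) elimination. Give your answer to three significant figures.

6.41 h

Between IV bolus doses, concentration decays as C = C₀·e^(−kτ), so C_peak/C_trough = e^(kτ).
τ_max = ln(C_peak/C_trough) / k = ln(8.77/1.87) / 0.2410 = 1.545 / 0.2410 = 6.411 h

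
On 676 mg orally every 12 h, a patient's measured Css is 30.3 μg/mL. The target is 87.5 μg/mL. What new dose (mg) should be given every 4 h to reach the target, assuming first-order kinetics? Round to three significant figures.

For first-order elimination, Css ∝ F·D/(CL·τ); F and CL are unchanged, so Css ∝ D/τ.
D₂ = D₁ × (Css,target / Css,current) × (τ₂/τ₁) = 676 × (87.5/30.3) × (4/12) = 650.7 mg

651 mg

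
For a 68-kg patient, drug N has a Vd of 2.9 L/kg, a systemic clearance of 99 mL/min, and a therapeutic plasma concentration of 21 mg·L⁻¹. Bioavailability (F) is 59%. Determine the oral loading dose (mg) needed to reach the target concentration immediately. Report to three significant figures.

7020 mg

Vd(total) = 68 kg × 2.9 L/kg = 197.2 L
LD = Vd × C / F = 197.2 × 21.00 / 0.59 = 7019 mg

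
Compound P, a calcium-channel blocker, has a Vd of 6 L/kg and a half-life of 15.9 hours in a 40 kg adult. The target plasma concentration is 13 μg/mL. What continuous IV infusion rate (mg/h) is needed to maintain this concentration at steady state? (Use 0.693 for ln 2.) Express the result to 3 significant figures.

136 mg/h

Total Vd = 6 × 40 = 240.0 L
k = 0.693/15.9 = 0.04358 h⁻¹, so CL = k·Vd = 0.04358 × 240.0 = 10.46 L/h
Infusion rate = CL × Css = 10.46 × 13 = 136.0 mg/h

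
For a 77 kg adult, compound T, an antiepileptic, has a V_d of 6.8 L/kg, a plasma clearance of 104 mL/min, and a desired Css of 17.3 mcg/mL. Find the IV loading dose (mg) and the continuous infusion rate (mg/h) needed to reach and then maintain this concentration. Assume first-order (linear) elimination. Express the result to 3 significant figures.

Vd = 6.8 L/kg × 77 kg = 523.6 L
LD = Vd · C_target = 523.6 × 17.3 = 9058 mg
CL = 104 mL/min = 104 × 0.06 = 6.240 L/h
Maintenance infusion rate = CL × Css = 6.240 × 17.3 = 108.0 mg/h

(a) 9060 mg; (b) 108 mg/h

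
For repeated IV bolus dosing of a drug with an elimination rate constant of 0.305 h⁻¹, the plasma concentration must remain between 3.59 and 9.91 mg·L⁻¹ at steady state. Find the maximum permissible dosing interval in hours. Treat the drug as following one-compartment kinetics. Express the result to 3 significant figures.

Between IV bolus doses, concentration decays as C = C₀·e^(−kτ), so C_peak/C_trough = e^(kτ).
τ_max = ln(C_peak/C_trough) / k = ln(9.91/3.59) / 0.3050 = 1.015 / 0.3050 = 3.328 h

3.33 h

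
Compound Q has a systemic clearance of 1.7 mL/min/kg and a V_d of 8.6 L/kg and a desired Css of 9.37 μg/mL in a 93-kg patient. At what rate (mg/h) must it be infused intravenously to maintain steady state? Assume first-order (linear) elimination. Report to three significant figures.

CL = 1.7 mL/min/kg × 93 kg = 158.1 mL/min = 158.1 × 60/1000 = 9.486 L/h
Rate = CL × Css = 9.486 × 9.37 = 88.88 mg/h

88.9 mg/h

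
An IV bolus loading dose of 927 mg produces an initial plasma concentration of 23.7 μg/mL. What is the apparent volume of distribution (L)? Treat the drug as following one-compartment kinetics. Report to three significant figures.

Immediately after an IV bolus, C₀ = Dose / Vd, so Vd = Dose / C₀.
Vd = 927 / 23.7 = 39.11 L

39.1 L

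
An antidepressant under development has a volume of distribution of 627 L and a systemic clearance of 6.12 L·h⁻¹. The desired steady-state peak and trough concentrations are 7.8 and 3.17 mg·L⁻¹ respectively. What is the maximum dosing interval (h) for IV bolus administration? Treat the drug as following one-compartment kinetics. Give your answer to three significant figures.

k = CL / Vd = 6.120 / 627.0 = 0.009761 h⁻¹
Between IV bolus doses, concentration decays as C = C₀·e^(−kτ), so C_peak/C_trough = e^(kτ).
τ_max = ln(C_peak/C_trough) / k = ln(7.8/3.17) / 0.009761 = 0.9004 / 0.009761 = 92.24 h

92.2 h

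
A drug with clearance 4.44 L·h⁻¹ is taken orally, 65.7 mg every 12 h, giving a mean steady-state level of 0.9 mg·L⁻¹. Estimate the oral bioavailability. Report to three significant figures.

F·D/τ = CL·Css at steady state → F = CL·Css·τ / D.
F = 4.44 × 0.9 × 12 / 65.7 = 0.730

0.730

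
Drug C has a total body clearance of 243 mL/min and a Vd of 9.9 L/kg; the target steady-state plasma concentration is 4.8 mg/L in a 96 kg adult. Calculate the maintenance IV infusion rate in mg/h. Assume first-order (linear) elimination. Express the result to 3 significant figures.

CL = 243 mL/min × 60/1000 = 14.58 L/h
At steady state, infusion rate equals elimination rate: rate in = CL × Css.
R₀ = 14.58 × 4.8 = 69.98 mg/h

70.0 mg/h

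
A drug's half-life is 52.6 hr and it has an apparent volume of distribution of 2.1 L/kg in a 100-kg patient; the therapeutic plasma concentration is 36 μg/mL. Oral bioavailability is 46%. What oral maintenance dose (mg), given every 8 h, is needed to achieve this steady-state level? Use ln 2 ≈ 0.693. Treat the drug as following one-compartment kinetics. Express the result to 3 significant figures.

Vd(total) = 100 kg × 2.1 L/kg = 210.0 L
k = 0.693/52.6 = 0.01317 h⁻¹, so CL = k·Vd = 0.01317 × 210.0 = 2.766 L/h
D = CL × Css × τ / F = 2.766 × 36 × 8 / 0.46 = 1732 mg

1730 mg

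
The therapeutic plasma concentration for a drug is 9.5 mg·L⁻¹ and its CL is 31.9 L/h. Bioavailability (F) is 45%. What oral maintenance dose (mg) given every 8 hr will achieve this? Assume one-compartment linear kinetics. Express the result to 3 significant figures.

At steady state, dose per interval replaces the amount cleared in that interval: F·D/τ = CL·Css.
D = CL × Css × τ / F = 31.90 × 9.5 × 8 / 0.45 = 5388 mg

5390 mg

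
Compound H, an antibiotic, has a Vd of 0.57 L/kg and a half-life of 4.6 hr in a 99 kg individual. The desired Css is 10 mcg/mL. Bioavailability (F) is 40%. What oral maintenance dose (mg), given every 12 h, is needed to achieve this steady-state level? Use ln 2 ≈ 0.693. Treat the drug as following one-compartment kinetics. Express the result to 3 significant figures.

Total Vd = 0.57 × 99 = 56.43 L
CL = 0.693 × Vd / t½ = 0.693 × 56.43 / 4.6 = 8.501 L/h
D = CL × Css × τ / F = 8.501 × 10 × 12 / 0.4 = 2550 mg

2550 mg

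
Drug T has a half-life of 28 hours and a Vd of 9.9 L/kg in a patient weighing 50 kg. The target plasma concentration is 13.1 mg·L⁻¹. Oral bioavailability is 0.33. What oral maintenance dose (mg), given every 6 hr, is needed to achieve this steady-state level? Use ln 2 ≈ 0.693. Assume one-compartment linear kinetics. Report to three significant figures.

Total Vd = 9.9 × 50 = 495.0 L
CL = ln 2 · Vd / t½ = 0.693 × 495.0 / 28 = 12.25 L/h
D = CL × Css × τ / F = 12.25 × 13.1 × 6 / 0.33 = 2918 mg

2920 mg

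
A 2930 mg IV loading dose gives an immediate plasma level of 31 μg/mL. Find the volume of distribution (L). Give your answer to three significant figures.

Immediately after an IV bolus, C₀ = Dose / Vd, so Vd = Dose / C₀.
Vd = 2930 / 31 = 94.52 L

94.5 L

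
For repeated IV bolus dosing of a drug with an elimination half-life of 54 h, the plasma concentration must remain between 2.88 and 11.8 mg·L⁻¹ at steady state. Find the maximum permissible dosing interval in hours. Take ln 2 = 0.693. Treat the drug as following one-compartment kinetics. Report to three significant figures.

k = 0.693 / t½ = 0.693 / 54 = 0.01283 h⁻¹
Between IV bolus doses, concentration decays as C = C₀·e^(−kτ), so C_peak/C_trough = e^(kτ).
τ_max = ln(C_peak/C_trough) / k = ln(11.8/2.88) / 0.01283 = 1.410 / 0.01283 = 109.9 h

110 h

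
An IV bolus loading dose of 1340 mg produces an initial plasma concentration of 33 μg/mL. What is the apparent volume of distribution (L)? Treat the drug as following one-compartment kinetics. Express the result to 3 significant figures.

40.6 L

Immediately after an IV bolus, C₀ = Dose / Vd, so Vd = Dose / C₀.
Vd = 1340 / 33 = 40.61 L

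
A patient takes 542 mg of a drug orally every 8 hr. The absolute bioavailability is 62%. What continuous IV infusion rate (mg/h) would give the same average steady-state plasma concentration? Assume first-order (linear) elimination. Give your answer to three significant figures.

Equivalent systemic input: infusion rate = F·D/τ.
Rate = 0.62 × 542 / 8 = 42.01 mg/h

42.0 mg/h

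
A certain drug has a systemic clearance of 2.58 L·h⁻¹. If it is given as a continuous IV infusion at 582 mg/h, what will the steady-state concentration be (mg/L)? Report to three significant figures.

226 mg/L

Css = rate / CL = 582 / 2.580 = 225.6 mg/L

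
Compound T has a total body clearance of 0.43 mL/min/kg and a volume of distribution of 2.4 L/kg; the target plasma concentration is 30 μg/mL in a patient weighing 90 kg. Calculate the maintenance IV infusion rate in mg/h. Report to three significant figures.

69.7 mg/h

CL = 0.43 mL/min/kg × 90 kg = 38.70 mL/min = 38.70 × 60/1000 = 2.322 L/h
Infusion rate = CL · Css = 2.322 L/h × 30 mg/L = 69.66 mg/h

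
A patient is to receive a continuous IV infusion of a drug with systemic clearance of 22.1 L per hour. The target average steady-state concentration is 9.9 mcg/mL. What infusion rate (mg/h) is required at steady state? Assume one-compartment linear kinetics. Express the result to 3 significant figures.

At steady state, infusion rate equals elimination rate: rate in = CL × Css.
Rate = CL × Css = 22.10 × 9.9 = 218.8 mg/h

219 mg/h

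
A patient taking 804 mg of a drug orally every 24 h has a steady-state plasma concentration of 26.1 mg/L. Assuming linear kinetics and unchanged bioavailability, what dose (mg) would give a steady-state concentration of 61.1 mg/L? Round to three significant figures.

For first-order elimination, Css ∝ F·D/(CL·τ); F and CL are unchanged, so Css ∝ D/τ.
D₂ = D₁ × (Css,target / Css,current) = 804 × 61.1/26.1 = 1882 mg

1880 mg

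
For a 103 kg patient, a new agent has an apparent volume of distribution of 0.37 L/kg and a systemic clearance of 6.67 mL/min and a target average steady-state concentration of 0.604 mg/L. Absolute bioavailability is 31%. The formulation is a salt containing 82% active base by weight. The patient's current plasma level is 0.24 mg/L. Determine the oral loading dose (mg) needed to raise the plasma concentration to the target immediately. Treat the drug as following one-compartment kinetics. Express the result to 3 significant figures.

54.6 mg

Vd = 0.37 L/kg × 103 kg = 38.11 L
Concentration deficit ΔC = 0.604 − 0.24 = 0.3640 mg/L
LD = Vd × ΔC / F / S = 38.11 × 0.3640 / 0.31 / 0.82 = 54.57 mg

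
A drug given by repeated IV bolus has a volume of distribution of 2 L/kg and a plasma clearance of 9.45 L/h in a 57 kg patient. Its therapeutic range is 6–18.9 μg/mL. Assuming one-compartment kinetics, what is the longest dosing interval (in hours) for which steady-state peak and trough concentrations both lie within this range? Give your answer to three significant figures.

13.8 h

Vd = 2 L/kg × 57 kg = 114.0 L
k = CL / Vd = 9.450 / 114.0 = 0.08289 h⁻¹
Between IV bolus doses, concentration decays as C = C₀·e^(−kτ), so C_peak/C_trough = e^(kτ).
τ_max = ln(C_peak/C_trough) / k = ln(18.9/6) / 0.08289 = 1.147 / 0.08289 = 13.84 h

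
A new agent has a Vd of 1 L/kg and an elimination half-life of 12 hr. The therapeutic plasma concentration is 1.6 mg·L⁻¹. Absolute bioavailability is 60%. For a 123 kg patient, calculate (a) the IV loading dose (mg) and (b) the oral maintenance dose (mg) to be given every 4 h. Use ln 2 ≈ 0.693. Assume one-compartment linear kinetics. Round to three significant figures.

(a) 197 mg; (b) 75.8 mg

Vd = 1 L/kg × 123 kg = 123.0 L
LD = Vd × C = 123.0 × 1.6 = 196.8 mg
CL = 0.693 × Vd / t½ = 0.693 × 123.0 / 12 = 7.103 L/h
D = CL × Css × τ / F = 7.103 × 1.6 × 4 / 0.6 = 75.77 mg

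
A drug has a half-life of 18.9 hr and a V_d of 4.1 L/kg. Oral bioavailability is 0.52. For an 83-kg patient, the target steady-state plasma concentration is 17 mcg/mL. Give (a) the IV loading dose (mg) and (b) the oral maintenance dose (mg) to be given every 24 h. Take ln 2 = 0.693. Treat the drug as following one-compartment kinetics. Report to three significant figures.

(a) 5790 mg; (b) 9790 mg

Vd = 4.1 L/kg × 83 kg = 340.3 L
LD = Vd × C = 340.3 × 17 = 5785 mg
CL = 0.693 × Vd / t½ = 0.693 × 340.3 / 18.9 = 12.48 L/h
D = CL × Css × τ / F = 12.48 × 17 × 24 / 0.52 = 9792 mg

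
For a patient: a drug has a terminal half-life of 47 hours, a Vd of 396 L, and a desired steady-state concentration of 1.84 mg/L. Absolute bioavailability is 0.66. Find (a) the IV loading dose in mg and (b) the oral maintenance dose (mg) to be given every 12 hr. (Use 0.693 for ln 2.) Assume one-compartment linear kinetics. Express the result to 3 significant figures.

LD = Vd × C = 396.0 × 1.84 = 728.6 mg
CL = 0.693 × Vd / t½ = 0.693 × 396.0 / 47 = 5.839 L/h
D = CL × Css × τ / F = 5.839 × 1.84 × 12 / 0.66 = 195.3 mg

(a) 729 mg; (b) 195 mg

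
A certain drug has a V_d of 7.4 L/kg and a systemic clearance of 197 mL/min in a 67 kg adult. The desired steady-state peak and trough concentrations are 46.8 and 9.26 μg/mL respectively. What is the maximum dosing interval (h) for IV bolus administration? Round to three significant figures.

Total Vd = 7.4 × 67 = 495.8 L
CL = 197 mL/min = 197 × 0.06 = 11.82 L/h
k = CL / Vd = 11.82 / 495.8 = 0.02384 h⁻¹
Between IV bolus doses, concentration decays as C = C₀·e^(−kτ), so C_peak/C_trough = e^(kτ).
τ_max = ln(C_peak/C_trough) / k = ln(46.8/9.26) / 0.02384 = 1.620 / 0.02384 = 67.95 h

68.0 h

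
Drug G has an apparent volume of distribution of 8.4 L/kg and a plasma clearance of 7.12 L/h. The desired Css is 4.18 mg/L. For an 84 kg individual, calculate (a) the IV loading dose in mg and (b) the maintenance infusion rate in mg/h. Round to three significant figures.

Total Vd = 8.4 × 84 = 705.6 L
LD = Vd · C_target = 705.6 × 4.18 = 2949 mg
Maintenance infusion rate = CL × Css = 7.120 × 4.18 = 29.76 mg/h

(a) 2950 mg; (b) 29.8 mg/h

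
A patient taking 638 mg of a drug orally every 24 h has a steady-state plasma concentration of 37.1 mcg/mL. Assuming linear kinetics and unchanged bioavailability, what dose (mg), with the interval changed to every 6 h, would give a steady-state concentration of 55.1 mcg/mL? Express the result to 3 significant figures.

237 mg

With linear kinetics, Css is proportional to dose rate (D/τ) at fixed clearance.
D₂ = D₁ × (Css,target / Css,current) × (τ₂/τ₁) = 638 × (55.1/37.1) × (6/24) = 236.9 mg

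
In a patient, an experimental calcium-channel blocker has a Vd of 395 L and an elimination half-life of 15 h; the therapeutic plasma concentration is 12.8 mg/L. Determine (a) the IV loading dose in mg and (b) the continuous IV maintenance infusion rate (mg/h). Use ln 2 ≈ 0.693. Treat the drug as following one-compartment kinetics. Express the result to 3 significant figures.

LD = Vd × C = 395.0 × 12.8 = 5056 mg
CL = 0.693 × Vd / t½ = 0.693 × 395.0 / 15 = 18.25 L/h
Infusion rate = CL × Css = 18.25 × 12.8 = 233.6 mg/h

(a) 5060 mg; (b) 234 mg/h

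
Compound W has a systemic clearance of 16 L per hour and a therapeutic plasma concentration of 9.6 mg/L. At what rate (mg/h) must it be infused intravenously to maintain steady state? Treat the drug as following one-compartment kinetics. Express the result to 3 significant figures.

Rate = CL × Css = 16.00 × 9.6 = 153.6 mg/h

154 mg/h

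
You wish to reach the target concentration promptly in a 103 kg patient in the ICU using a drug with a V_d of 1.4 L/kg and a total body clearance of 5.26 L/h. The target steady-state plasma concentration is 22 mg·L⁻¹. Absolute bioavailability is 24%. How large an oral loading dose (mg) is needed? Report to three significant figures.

Total Vd = 1.4 × 103 = 144.2 L
LD is governed by Vd — clearance does not enter the loading-dose calculation.
LD = Vd × C / F = 144.2 × 22.00 / 0.24 = 13220 mg

13200 mg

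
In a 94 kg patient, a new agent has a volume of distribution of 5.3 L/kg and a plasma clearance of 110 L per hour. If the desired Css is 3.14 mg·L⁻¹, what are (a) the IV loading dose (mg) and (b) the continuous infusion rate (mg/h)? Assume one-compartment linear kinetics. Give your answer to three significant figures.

(a) 1560 mg; (b) 345 mg/h

Vd = 5.3 L/kg × 94 kg = 498.2 L
LD = Vd · C_target = 498.2 × 3.14 = 1564 mg
Maintenance infusion rate = CL × Css = 110.0 × 3.14 = 345.4 mg/h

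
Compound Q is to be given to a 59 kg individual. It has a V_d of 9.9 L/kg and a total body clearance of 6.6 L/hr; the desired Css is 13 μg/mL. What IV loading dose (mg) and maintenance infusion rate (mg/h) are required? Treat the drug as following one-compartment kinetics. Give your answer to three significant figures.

Vd(total) = 59 kg × 9.9 L/kg = 584.1 L
Loading dose = Vd × C = 584.1 × 13 = 7593 mg
Maintenance infusion rate = CL × Css = 6.600 × 13 = 85.80 mg/h

(a) 7590 mg; (b) 85.8 mg/h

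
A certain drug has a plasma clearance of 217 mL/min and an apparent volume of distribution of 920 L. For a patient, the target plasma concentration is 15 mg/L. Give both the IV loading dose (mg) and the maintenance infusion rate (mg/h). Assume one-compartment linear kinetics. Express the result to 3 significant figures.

(a) 13800 mg; (b) 195 mg/h

Loading dose = Vd × C = 920.0 × 15 = 13800 mg
CL = 217 mL/min = 217 × 0.06 = 13.02 L/h
Maintenance infusion rate = CL × Css = 13.02 × 15 = 195.3 mg/h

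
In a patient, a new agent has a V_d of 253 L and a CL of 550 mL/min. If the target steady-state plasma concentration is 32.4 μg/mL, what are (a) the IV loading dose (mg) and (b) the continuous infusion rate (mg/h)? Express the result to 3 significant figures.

(a) 8200 mg; (b) 1070 mg/h

Loading dose = Vd × C = 253.0 × 32.4 = 8197 mg
Convert clearance: 550 mL/min × 60 min/h ÷ 1000 mL/L = 33.00 L/h
Maintenance: replace elimination → rate = CL × Css = 33.00 × 32.4 = 1069 mg/h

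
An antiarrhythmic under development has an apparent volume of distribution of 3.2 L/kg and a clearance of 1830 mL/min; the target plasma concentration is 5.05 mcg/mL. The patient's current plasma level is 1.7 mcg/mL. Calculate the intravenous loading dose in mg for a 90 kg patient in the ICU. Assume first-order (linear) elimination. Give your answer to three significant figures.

Vd = 3.2 L/kg × 90 kg = 288.0 L
Concentration deficit ΔC = 5.05 − 1.7 = 3.350 mg/L
LD = Vd × ΔC = 288.0 × 3.350 = 964.8 mg

965 mg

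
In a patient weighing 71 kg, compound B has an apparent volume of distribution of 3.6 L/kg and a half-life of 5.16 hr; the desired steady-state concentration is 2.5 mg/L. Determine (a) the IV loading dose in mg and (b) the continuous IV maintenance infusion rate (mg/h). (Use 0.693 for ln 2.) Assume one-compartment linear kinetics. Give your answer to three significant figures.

(a) 639 mg; (b) 85.8 mg/h

Vd = 3.6 L/kg × 71 kg = 255.6 L
LD = Vd × C = 255.6 × 2.5 = 639.0 mg
CL = 0.693 × Vd / t½ = 0.693 × 255.6 / 5.16 = 34.33 L/h
Infusion rate = CL × Css = 34.33 × 2.5 = 85.83 mg/h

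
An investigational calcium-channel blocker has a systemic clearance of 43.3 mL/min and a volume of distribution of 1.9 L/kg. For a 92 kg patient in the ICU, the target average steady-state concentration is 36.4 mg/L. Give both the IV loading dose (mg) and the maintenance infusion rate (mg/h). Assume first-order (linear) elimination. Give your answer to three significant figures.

Total Vd = 1.9 × 92 = 174.8 L
Loading dose = Vd × C = 174.8 × 36.4 = 6363 mg
CL = 43.3 mL/min = 43.3 × 0.06 = 2.598 L/h
Maintenance infusion rate = CL × Css = 2.598 × 36.4 = 94.57 mg/h

(a) 6360 mg; (b) 94.6 mg/h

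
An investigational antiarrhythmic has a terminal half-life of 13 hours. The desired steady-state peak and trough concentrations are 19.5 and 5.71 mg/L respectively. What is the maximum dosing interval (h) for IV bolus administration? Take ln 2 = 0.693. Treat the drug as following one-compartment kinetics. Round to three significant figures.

k = 0.693 / t½ = 0.693 / 13 = 0.05331 h⁻¹
Between IV bolus doses, concentration decays as C = C₀·e^(−kτ), so C_peak/C_trough = e^(kτ).
τ_max = ln(C_peak/C_trough) / k = ln(19.5/5.71) / 0.05331 = 1.228 / 0.05331 = 23.04 h

23.0 h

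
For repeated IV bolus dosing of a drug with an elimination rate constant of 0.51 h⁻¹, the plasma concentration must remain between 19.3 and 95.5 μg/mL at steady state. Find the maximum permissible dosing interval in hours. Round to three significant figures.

Between IV bolus doses, concentration decays as C = C₀·e^(−kτ), so C_peak/C_trough = e^(kτ).
τ_max = ln(C_peak/C_trough) / k = ln(95.5/19.3) / 0.5100 = 1.599 / 0.5100 = 3.135 h

3.14 h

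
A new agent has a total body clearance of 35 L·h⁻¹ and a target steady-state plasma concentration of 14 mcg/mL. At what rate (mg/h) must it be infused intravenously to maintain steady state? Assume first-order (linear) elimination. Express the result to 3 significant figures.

At steady state, infusion rate equals elimination rate: rate in = CL × Css.
Rate = CL × Css = 35.00 × 14 = 490.0 mg/h

490 mg/h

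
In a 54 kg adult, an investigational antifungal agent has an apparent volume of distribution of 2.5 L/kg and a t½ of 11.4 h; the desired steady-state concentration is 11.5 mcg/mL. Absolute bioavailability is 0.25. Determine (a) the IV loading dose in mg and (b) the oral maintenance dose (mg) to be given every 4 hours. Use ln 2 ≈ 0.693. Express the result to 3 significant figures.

(a) 1550 mg; (b) 1510 mg

Vd(total) = 54 kg × 2.5 L/kg = 135.0 L
LD = Vd × C = 135.0 × 11.5 = 1553 mg
CL = 0.693 × Vd / t½ = 0.693 × 135.0 / 11.4 = 8.207 L/h
D = CL × Css × τ / F = 8.207 × 11.5 × 4 / 0.25 = 1510 mg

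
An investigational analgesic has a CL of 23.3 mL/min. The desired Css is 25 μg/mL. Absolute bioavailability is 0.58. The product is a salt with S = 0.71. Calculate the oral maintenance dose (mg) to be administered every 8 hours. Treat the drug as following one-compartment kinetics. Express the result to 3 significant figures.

679 mg

Convert clearance: 23.3 mL/min × 60 min/h ÷ 1000 mL/L = 1.398 L/h
D = CL × Css × τ / F / S = 1.398 × 25 × 8 / 0.58 / 0.71 = 679.0 mg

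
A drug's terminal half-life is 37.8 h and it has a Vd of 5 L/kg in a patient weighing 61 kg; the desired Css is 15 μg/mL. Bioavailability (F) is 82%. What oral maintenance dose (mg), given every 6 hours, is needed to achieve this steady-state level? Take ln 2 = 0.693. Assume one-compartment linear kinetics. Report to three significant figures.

614 mg

Vd = 5 L/kg × 61 kg = 305.0 L
k = 0.693/37.8 = 0.01833 h⁻¹, so CL = k·Vd = 0.01833 × 305.0 = 5.591 L/h
D = CL × Css × τ / F = 5.591 × 15 × 6 / 0.82 = 613.6 mg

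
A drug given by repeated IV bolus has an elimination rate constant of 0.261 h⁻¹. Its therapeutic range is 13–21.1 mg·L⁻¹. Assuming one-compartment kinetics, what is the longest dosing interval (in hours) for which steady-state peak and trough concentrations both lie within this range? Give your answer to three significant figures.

Between IV bolus doses, concentration decays as C = C₀·e^(−kτ), so C_peak/C_trough = e^(kτ).
τ_max = ln(C_peak/C_trough) / k = ln(21.1/13) / 0.2610 = 0.4843 / 0.2610 = 1.856 h

1.86 h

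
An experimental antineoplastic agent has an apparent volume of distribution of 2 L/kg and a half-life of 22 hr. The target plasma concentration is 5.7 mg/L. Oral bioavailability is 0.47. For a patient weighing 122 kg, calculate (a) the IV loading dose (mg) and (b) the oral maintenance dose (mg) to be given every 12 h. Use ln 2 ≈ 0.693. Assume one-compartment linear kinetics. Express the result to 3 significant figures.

(a) 1390 mg; (b) 1120 mg

Vd = 2 L/kg × 122 kg = 244.0 L
LD = Vd × C = 244.0 × 5.7 = 1391 mg
CL = 0.693 × Vd / t½ = 0.693 × 244.0 / 22 = 7.686 L/h
D = CL × Css × τ / F = 7.686 × 5.7 × 12 / 0.47 = 1119 mg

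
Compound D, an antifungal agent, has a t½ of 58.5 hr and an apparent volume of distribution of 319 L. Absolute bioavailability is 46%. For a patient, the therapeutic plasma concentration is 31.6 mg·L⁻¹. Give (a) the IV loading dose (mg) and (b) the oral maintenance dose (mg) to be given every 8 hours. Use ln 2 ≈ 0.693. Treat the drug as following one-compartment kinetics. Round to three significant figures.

(a) 10100 mg; (b) 2080 mg

LD = Vd × C = 319.0 × 31.6 = 10080 mg
CL = 0.693 × Vd / t½ = 0.693 × 319.0 / 58.5 = 3.779 L/h
D = CL × Css × τ / F = 3.779 × 31.6 × 8 / 0.46 = 2077 mg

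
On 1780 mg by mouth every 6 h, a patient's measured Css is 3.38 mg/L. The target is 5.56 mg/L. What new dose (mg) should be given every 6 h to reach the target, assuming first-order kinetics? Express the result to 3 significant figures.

2930 mg

With linear kinetics, Css is proportional to dose rate (D/τ) at fixed clearance.
D₂ = D₁ × (Css,target / Css,current) = 1780 × 5.56/3.38 = 2928 mg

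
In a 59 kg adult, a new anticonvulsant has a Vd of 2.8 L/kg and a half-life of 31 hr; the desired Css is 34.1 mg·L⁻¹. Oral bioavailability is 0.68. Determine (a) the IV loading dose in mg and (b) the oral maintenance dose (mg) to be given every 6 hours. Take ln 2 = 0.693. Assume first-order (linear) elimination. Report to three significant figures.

(a) 5630 mg; (b) 1110 mg

Total Vd = 2.8 × 59 = 165.2 L
LD = Vd × C = 165.2 × 34.1 = 5633 mg
CL = 0.693 × Vd / t½ = 0.693 × 165.2 / 31 = 3.693 L/h
D = CL × Css × τ / F = 3.693 × 34.1 × 6 / 0.68 = 1111 mg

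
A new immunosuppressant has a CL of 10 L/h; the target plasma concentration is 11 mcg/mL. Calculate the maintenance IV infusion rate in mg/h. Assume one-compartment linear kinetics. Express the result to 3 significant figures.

110 mg/h

At steady state, infusion rate equals elimination rate: rate in = CL × Css.
R₀ = 10.00 × 11 = 110.0 mg/h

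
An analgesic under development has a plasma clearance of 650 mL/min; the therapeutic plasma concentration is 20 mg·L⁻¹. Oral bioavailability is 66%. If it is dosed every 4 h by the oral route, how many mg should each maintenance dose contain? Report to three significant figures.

CL = 650 mL/min = 650 × 0.06 = 39.00 L/h
D = CL × Css × τ / F = 39.00 × 20 × 4 / 0.66 = 4727 mg

4730 mg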